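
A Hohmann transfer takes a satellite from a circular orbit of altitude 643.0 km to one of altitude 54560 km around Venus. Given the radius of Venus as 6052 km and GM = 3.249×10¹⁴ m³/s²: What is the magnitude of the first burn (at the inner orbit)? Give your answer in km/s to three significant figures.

r₁ = 6052 + 643.0 = 6695.0 km = 6.6950×10⁶ m.
r₂ = 6052 + 54560 = 60612 km = 6.0612×10⁷ m.
Transfer ellipse a_t = (r₁ + r₂)/2 = 3.365×10⁷ m.
At r₁: circular v_c1 = √(μ/r₁) = 6966 m/s; transfer-periapsis v_p = √[μ(2/r₁ − 1/a_t)] = 9349 m/s.
Δv₁ = v_p − v_c1 = 2383 m/s.
= 2.383 km/s.

Δv ≈ 2.38 km/s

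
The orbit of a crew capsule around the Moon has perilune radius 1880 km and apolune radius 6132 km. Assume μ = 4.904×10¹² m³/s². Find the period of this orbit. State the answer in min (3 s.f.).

Semi-major axis a = (r_p + r_a)/2 = (1880.0 + 6132.0)/2 = 4006.0 km = 4.006×10⁶ m.
By Kepler's third law T = 2π√(a³/μ) = 2π × 3.621×10³ = 2.275×10⁴ s.
= 379.2 min.

T ≈ 379 min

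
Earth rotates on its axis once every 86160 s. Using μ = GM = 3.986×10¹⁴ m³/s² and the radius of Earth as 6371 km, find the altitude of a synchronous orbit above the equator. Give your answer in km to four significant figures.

h_sync ≈ 35790 km

A synchronous orbit has period T, so by Kepler's third law a = (μT²/4π²)^(1/3).
μT²/4π² = 3.986×10¹⁴ × (8.616×10⁴)² / 39.48 = 7.495×10²² m³.
a = 4.216×10⁷ m = 42163 km.
Altitude h = a − R = 42163 − 6371 = 35792 km.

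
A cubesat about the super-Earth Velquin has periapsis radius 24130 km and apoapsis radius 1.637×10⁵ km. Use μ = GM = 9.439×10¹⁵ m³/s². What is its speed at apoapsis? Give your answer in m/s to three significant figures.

v ≈ 3850 m/s

Semi-major axis a = (r_p + r_a)/2 = 93915 km = 9.392×10⁷ m.
Vis-viva: v² = μ(2/r − 1/a) = 9.439×10¹⁵ × (1.222×10⁻⁸ − 1.065×10⁻⁸) = 1.481×10⁷ m²/s².
v = 3849 m/s.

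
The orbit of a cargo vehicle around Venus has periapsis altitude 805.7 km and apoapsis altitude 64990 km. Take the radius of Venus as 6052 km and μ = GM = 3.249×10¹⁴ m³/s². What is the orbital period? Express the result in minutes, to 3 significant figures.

T ≈ 1410 minutes

r_p = 6052 + 805.7 = 6857.7 km = 6.8577×10⁶ m.
r_a = 6052 + 64990 = 71042 km = 7.1042×10⁷ m.
Semi-major axis a = (r_p + r_a)/2 = (6857.7 + 71042)/2 = 38950 km = 3.895×10⁷ m.
By Kepler's third law T = 2π√(a³/μ) = 2π × 1.349×10⁴ = 8.474×10⁴ s.
= 1412 minutes.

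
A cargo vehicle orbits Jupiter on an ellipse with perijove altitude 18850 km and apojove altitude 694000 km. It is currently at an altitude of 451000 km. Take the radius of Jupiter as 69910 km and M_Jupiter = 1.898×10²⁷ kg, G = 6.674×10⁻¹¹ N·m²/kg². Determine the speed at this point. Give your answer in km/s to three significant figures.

μ = GM = 6.674×10⁻¹¹ × 1.898×10²⁷ = 1.267×10¹⁷ m³/s².
r_p = 69910 + 18850 = 88760 km = 8.8760×10⁷ m.
r_a = 69910 + 694000 = 763910 km = 7.6391×10⁸ m.
r = 69910 + 451000 = 5.2091×10⁵ km = 5.209×10⁸ m.
Semi-major axis a = (r_p + r_a)/2 = 4.2634×10⁵ km = 4.263×10⁸ m.
Vis-viva: v² = μ(2/r − 1/a) = 1.267×10¹⁷ × (3.839×10⁻⁹ − 2.346×10⁻⁹) = 1.892×10⁸ m²/s².
v = 13760 m/s = 13.76 km/s.

v ≈ 13.8 km/s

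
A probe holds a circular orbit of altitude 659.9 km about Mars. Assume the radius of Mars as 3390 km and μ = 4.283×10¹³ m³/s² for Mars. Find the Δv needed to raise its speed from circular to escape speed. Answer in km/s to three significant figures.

Δv ≈ 1.35 km/s

r = 3390 + 659.9 = 4049.9 km = 4.0499×10⁶ m.
Circular speed v_c = √(μ/r) = 3252 m/s.
Escape speed v_esc = √(2μ/r) = √2 × v_c = 4599 m/s.
Δv = v_esc − v_c = 1347 m/s = 1.347 km/s.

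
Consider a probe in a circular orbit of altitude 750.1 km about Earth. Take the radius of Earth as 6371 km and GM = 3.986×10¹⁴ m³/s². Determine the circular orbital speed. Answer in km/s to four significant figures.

v ≈ 7.482 km/s

r = 6371 + 750.1 = 7121.1 km = 7.1211×10⁶ m.
For a circular orbit v = √(μ/r) = √(3.986×10¹⁴ / 7.121×10⁶) = √(5.597×10⁷) = 7482 m/s.
That is 7.482 km/s.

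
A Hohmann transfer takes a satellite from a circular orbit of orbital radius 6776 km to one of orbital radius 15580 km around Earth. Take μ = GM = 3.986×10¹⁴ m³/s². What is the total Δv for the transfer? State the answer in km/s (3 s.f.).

Δv_total ≈ 2.51 km/s

r₁ = 6776 km = 6.776×10⁶ m.
r₂ = 15580 km = 1.558×10⁷ m.
Transfer ellipse a_t = (r₁ + r₂)/2 = 1.118×10⁷ m.
At r₁: circular v_c1 = √(μ/r₁) = 7670 m/s; transfer-perigee v_p = √[μ(2/r₁ − 1/a_t)] = 9055 m/s.
Δv₁ = v_p − v_c1 = 1385 m/s.
At r₂: circular v_c2 = √(μ/r₂) = 5058 m/s; transfer-apogee v_a = √[μ(2/r₂ − 1/a_t)] = 3938 m/s.
Δv₂ = v_c2 − v_a = 1120 m/s.
Total Δv = Δv₁ + Δv₂ = 2505 m/s = 2.505 km/s.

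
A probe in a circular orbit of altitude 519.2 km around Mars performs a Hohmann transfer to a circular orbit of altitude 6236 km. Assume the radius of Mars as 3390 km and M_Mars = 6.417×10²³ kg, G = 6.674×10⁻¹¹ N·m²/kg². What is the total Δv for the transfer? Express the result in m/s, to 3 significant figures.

Δv_total ≈ 1140 m/s

μ = GM = 6.674×10⁻¹¹ × 6.417×10²³ = 4.283×10¹³ m³/s².
r₁ = 3390 + 519.2 = 3909.2 km = 3.9092×10⁶ m.
r₂ = 3390 + 6236 = 9626.0 km = 9.6260×10⁶ m.
Transfer ellipse a_t = (r₁ + r₂)/2 = 6.768×10⁶ m.
At r₁: circular v_c1 = √(μ/r₁) = 3310 m/s; transfer-periapsis v_p = √[μ(2/r₁ − 1/a_t)] = 3947 m/s.
Δv₁ = v_p − v_c1 = 637.6 m/s.
At r₂: circular v_c2 = √(μ/r₂) = 2109 m/s; transfer-apoapsis v_a = √[μ(2/r₂ − 1/a_t)] = 1603 m/s.
Δv₂ = v_c2 − v_a = 506.2 m/s.
Total Δv = Δv₁ + Δv₂ = 1144 m/s.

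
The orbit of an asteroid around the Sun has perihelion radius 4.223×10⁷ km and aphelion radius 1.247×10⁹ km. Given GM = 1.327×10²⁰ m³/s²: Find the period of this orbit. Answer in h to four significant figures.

Semi-major axis a = (r_p + r_a)/2 = (4.2230×10⁷ + 1.2470×10⁹)/2 = 6.4462×10⁸ km = 6.446×10¹¹ m.
By Kepler's third law T = 2π√(a³/μ) = 2π × 4.493×10⁷ = 2.823×10⁸ s.
= 78410 h.

T ≈ 78410 h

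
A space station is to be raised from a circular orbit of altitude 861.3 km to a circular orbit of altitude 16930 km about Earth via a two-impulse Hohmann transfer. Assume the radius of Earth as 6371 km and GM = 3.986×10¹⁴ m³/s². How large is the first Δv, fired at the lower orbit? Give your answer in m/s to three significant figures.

r₁ = 6371 + 861.3 = 7232.3 km = 7.2323×10⁶ m.
r₂ = 6371 + 16930 = 23301 km = 2.3301×10⁷ m.
Transfer ellipse a_t = (r₁ + r₂)/2 = 1.527×10⁷ m.
At r₁: circular v_c1 = √(μ/r₁) = 7424 m/s; transfer-perigee v_p = √[μ(2/r₁ − 1/a_t)] = 9172 m/s.
Δv₁ = v_p − v_c1 = 1748 m/s.

Δv ≈ 1750 m/s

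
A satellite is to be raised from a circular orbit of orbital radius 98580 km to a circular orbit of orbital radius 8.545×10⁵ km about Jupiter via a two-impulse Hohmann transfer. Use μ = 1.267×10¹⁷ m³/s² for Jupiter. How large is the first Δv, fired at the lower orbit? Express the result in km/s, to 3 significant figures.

r₁ = 98580 km = 9.858×10⁷ m.
r₂ = 8.545×10⁵ km = 8.545×10⁸ m.
Transfer ellipse a_t = (r₁ + r₂)/2 = 4.765×10⁸ m.
At r₁: circular v_c1 = √(μ/r₁) = 35850 m/s; transfer-perijove v_p = √[μ(2/r₁ − 1/a_t)] = 48010 m/s.
Δv₁ = v_p − v_c1 = 12160 m/s.
= 12.16 km/s.

Δv ≈ 12.2 km/s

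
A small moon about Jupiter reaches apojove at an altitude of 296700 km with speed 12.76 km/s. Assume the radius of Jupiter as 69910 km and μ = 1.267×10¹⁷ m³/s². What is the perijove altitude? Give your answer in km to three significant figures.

perijove altitude ≈ 43100 km

r_a = 69910 + 296700 = 3.6661×10⁵ km = 3.666×10⁸ m.
Specific energy ε = v²/2 − μ/r = -2.642×10⁸ J/kg, so a = −μ/(2ε) = 2.398×10⁸ m.
The apsides satisfy r_p + r_a = 2a, so the perijove radius is 2a − r_a = 1.130×10⁸ m = 1.1297×10⁵ km.
Perijove altitude = 1.1297×10⁵ − 69910 = 43059 km.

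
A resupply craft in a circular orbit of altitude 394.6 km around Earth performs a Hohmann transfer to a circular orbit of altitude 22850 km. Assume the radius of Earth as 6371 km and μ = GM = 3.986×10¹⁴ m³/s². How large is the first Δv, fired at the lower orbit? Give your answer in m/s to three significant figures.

Δv ≈ 2110 m/s

r₁ = 6371 + 394.6 = 6765.6 km = 6.7656×10⁶ m.
r₂ = 6371 + 22850 = 29221 km = 2.9221×10⁷ m.
Transfer ellipse a_t = (r₁ + r₂)/2 = 1.799×10⁷ m.
At r₁: circular v_c1 = √(μ/r₁) = 7676 m/s; transfer-perigee v_p = √[μ(2/r₁ − 1/a_t)] = 9782 m/s.
Δv₁ = v_p − v_c1 = 2106 m/s.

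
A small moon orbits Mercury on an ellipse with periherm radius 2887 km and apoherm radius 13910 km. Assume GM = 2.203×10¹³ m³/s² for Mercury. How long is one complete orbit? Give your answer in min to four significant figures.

Semi-major axis a = (r_p + r_a)/2 = (2887.0 + 13910)/2 = 8398.5 km = 8.398×10⁶ m.
By Kepler's third law T = 2π√(a³/μ) = 2π × 5.186×10³ = 3.258×10⁴ s.
= 543.0 min.

T ≈ 543.0 min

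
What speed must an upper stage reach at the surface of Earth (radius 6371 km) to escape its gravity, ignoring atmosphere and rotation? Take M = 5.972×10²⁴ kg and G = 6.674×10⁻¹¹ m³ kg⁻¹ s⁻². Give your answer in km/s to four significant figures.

μ = GM = 6.674×10⁻¹¹ × 5.972×10²⁴ = 3.986×10¹⁴ m³/s².
r = R = 6.371×10⁶ m.
Escape speed v_esc = √(2μ/r) = √(2 × 3.986×10¹⁴ / 6.371×10⁶) = √(1.251×10⁸) = 11190 m/s.
= 11.19 km/s.

v_esc ≈ 11.19 km/s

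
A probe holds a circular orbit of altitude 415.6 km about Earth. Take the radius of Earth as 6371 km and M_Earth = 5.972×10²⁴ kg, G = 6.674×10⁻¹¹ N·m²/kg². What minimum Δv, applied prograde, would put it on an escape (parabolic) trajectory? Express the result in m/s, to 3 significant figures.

Δv ≈ 3170 m/s

μ = GM = 6.674×10⁻¹¹ × 5.972×10²⁴ = 3.986×10¹⁴ m³/s².
r = 6371 + 415.6 = 6786.6 km = 6.7866×10⁶ m.
Circular speed v_c = √(μ/r) = 7663 m/s.
Escape speed v_esc = √(2μ/r) = √2 × v_c = 10840 m/s.
Δv = v_esc − v_c = 3174 m/s.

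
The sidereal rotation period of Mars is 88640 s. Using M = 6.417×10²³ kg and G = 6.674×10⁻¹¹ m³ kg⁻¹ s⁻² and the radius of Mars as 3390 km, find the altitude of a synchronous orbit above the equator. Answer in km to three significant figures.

μ = GM = 6.674×10⁻¹¹ × 6.417×10²³ = 4.283×10¹³ m³/s².
A synchronous orbit has period T, so by Kepler's third law a = (μT²/4π²)^(1/3).
μT²/4π² = 4.283×10¹³ × (8.864×10⁴)² / 39.48 = 8.524×10²¹ m³.
a = 2.043×10⁷ m = 20427 km.
Altitude h = a − R = 20427 − 3390 = 17037 km.

h_sync ≈ 17000 km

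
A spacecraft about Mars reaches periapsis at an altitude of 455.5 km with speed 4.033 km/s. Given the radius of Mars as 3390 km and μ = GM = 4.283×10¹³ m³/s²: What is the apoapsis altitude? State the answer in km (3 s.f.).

r_p = 3390 + 455.5 = 3845.5 km = 3.846×10⁶ m.
Specific energy ε = v²/2 − μ/r = -3.005×10⁶ J/kg, so a = −μ/(2ε) = 7.126×10⁶ m.
The apsides satisfy r_p + r_a = 2a, so the apoapsis radius is 2a − r_p = 1.041×10⁷ m = 10407 km.
Apoapsis altitude = 10407 − 3390 = 7016.7 km.

apoapsis altitude ≈ 7020 km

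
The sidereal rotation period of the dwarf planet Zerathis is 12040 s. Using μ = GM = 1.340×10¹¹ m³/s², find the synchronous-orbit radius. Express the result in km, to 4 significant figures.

A synchronous orbit has period T, so by Kepler's third law a = (μT²/4π²)^(1/3).
μT²/4π² = 1.340×10¹¹ × (1.204×10⁴)² / 39.48 = 4.920×10¹⁷ m³.
a = 7.895×10⁵ m = 789.46 km.

r_sync ≈ 789.5 km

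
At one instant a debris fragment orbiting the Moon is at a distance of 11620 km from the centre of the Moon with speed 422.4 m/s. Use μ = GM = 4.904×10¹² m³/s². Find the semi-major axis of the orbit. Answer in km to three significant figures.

r = 1.162×10⁷ m.
Vis-viva rearranged: 1/a = 2/r − v²/μ = 1.721×10⁻⁷ − 3.638×10⁻⁸ = 1.357×10⁻⁷ m⁻¹.
a = 7.367×10⁶ m = 7367.3 km.

a ≈ 7370 km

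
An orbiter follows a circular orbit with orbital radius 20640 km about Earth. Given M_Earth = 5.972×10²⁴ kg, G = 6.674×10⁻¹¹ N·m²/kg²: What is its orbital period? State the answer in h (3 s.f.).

T ≈ 8.20 h

μ = GM = 6.674×10⁻¹¹ × 5.972×10²⁴ = 3.986×10¹⁴ m³/s².
r = 20640 km = 2.064×10⁷ m.
Kepler's third law: T = 2π√(r³/μ) = 2π√((2.064×10⁷)³ / 3.986×10¹⁴).
r³/μ = 2.206×10⁷ s², so T = 2π × 4.697×10³ = 2.951×10⁴ s.
Converting: 2.951×10⁴ s ÷ 3600 = 8.198 h.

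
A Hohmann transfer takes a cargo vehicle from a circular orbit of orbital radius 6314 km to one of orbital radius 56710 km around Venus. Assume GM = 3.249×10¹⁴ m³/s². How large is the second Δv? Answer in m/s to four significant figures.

Δv ≈ 1322 m/s

r₁ = 6314 km = 6.314×10⁶ m.
r₂ = 56710 km = 5.671×10⁷ m.
Transfer ellipse a_t = (r₁ + r₂)/2 = 3.151×10⁷ m.
At r₁: circular v_c1 = √(μ/r₁) = 7173 m/s; transfer-periapsis v_p = √[μ(2/r₁ − 1/a_t)] = 9623 m/s.
At r₂: circular v_c2 = √(μ/r₂) = 2394 m/s; transfer-apoapsis v_a = √[μ(2/r₂ − 1/a_t)] = 1071 m/s.
Δv₂ = v_c2 − v_a = 1322 m/s.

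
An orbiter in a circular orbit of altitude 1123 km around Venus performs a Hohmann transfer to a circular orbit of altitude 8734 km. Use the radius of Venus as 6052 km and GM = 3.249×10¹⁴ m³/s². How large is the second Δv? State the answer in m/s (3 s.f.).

r₁ = 6052 + 1123 = 7175.0 km = 7.1750×10⁶ m.
r₂ = 6052 + 8734 = 14786 km = 1.4786×10⁷ m.
Transfer ellipse a_t = (r₁ + r₂)/2 = 1.098×10⁷ m.
At r₁: circular v_c1 = √(μ/r₁) = 6729 m/s; transfer-periapsis v_p = √[μ(2/r₁ − 1/a_t)] = 7809 m/s.
At r₂: circular v_c2 = √(μ/r₂) = 4688 m/s; transfer-apoapsis v_a = √[μ(2/r₂ − 1/a_t)] = 3789 m/s.
Δv₂ = v_c2 − v_a = 898.4 m/s.

Δv ≈ 898 m/s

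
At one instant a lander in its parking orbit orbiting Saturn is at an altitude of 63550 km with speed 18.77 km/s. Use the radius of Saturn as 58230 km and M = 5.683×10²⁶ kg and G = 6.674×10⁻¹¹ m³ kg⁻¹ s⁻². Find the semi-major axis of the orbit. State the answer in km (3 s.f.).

a ≈ 1.40×10⁵ km

μ = GM = 6.674×10⁻¹¹ × 5.683×10²⁶ = 3.793×10¹⁶ m³/s².
r = 58230 + 63550 = 1.2178×10⁵ km = 1.218×10⁸ m.
Vis-viva rearranged: 1/a = 2/r − v²/μ = 1.642×10⁻⁸ − 9.289×10⁻⁹ = 7.134×10⁻⁹ m⁻¹.
a = 1.402×10⁸ m = 1.4017×10⁵ km.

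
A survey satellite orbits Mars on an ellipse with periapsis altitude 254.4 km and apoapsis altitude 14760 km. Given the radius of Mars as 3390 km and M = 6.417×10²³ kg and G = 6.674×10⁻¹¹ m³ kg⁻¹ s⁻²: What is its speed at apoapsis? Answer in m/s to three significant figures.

v ≈ 888 m/s

μ = GM = 6.674×10⁻¹¹ × 6.417×10²³ = 4.283×10¹³ m³/s².
r_p = 3390 + 254.4 = 3644.4 km = 3.6444×10⁶ m.
r_a = 3390 + 14760 = 18150 km = 1.8150×10⁷ m.
Semi-major axis a = (r_p + r_a)/2 = 10897 km = 1.090×10⁷ m.
Vis-viva: v² = μ(2/r − 1/a) = 4.283×10¹³ × (1.102×10⁻⁷ − 9.177×10⁻⁸) = 7.891×10⁵ m²/s².
v = 888.3 m/s.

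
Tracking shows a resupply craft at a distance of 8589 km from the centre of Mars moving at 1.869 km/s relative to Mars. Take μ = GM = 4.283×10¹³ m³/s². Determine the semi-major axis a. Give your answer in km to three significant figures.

r = 8.589×10⁶ m.
Specific orbital energy ε = v²/2 − μ/r = (1869)²/2 − 4.283×10¹³/8.589×10⁶ = -3.240×10⁶ J/kg.
Since ε = −μ/(2a), a = −μ/(2ε) = 6.610×10⁶ m = 6609.5 km.

a ≈ 6610 km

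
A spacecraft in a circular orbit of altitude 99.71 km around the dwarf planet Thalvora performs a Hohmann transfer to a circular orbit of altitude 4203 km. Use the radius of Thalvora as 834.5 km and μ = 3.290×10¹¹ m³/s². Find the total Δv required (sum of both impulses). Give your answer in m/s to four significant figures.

r₁ = 834.5 + 99.71 = 934.21 km = 9.3421×10⁵ m.
r₂ = 834.5 + 4203 = 5037.5 km = 5.0375×10⁶ m.
Transfer ellipse a_t = (r₁ + r₂)/2 = 2.986×10⁶ m.
At r₁: circular v_c1 = √(μ/r₁) = 593.4 m/s; transfer-periapsis v_p = √[μ(2/r₁ − 1/a_t)] = 770.8 m/s.
Δv₁ = v_p − v_c1 = 177.4 m/s.
At r₂: circular v_c2 = √(μ/r₂) = 255.6 m/s; transfer-apoapsis v_a = √[μ(2/r₂ − 1/a_t)] = 142.9 m/s.
Δv₂ = v_c2 − v_a = 112.6 m/s.
Total Δv = Δv₁ + Δv₂ = 290.0 m/s.

Δv_total ≈ 290.0 m/s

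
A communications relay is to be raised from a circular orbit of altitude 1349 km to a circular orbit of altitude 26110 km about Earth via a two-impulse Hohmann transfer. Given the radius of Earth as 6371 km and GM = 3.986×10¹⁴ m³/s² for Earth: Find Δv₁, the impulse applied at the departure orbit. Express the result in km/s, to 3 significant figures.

r₁ = 6371 + 1349 = 7720.0 km = 7.7200×10⁶ m.
r₂ = 6371 + 26110 = 32481 km = 3.2481×10⁷ m.
Transfer ellipse a_t = (r₁ + r₂)/2 = 2.010×10⁷ m.
At r₁: circular v_c1 = √(μ/r₁) = 7186 m/s; transfer-perigee v_p = √[μ(2/r₁ − 1/a_t)] = 9134 m/s.
Δv₁ = v_p − v_c1 = 1949 m/s.
= 1.949 km/s.

Δv ≈ 1.95 km/s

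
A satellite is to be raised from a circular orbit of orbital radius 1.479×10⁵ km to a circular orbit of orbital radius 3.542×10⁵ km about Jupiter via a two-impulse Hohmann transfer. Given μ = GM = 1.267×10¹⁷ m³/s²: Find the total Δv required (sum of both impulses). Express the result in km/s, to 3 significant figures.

r₁ = 1.479×10⁵ km = 1.479×10⁸ m.
r₂ = 3.542×10⁵ km = 3.542×10⁸ m.
Transfer ellipse a_t = (r₁ + r₂)/2 = 2.510×10⁸ m.
At r₁: circular v_c1 = √(μ/r₁) = 29270 m/s; transfer-perijove v_p = √[μ(2/r₁ − 1/a_t)] = 34770 m/s.
Δv₁ = v_p − v_c1 = 5497 m/s.
At r₂: circular v_c2 = √(μ/r₂) = 18910 m/s; transfer-apojove v_a = √[μ(2/r₂ − 1/a_t)] = 14520 m/s.
Δv₂ = v_c2 − v_a = 4396 m/s.
Total Δv = Δv₁ + Δv₂ = 9893 m/s = 9.893 km/s.

Δv_total ≈ 9.89 km/s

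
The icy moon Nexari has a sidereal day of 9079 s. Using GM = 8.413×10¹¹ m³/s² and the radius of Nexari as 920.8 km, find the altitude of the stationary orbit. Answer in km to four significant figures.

A synchronous orbit has period T, so by Kepler's third law a = (μT²/4π²)^(1/3).
μT²/4π² = 8.413×10¹¹ × (9.079×10³)² / 39.48 = 1.757×10¹⁸ m³.
a = 1.207×10⁶ m = 1206.6 km.
Altitude h = a − R = 1206.6 − 920.8 = 285.78 km.

h_sync ≈ 285.8 km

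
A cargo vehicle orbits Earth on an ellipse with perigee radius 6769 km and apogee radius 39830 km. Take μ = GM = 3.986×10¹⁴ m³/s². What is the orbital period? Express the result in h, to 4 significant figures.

Semi-major axis a = (r_p + r_a)/2 = (6769.0 + 39830)/2 = 23300 km = 2.330×10⁷ m.
By Kepler's third law T = 2π√(a³/μ) = 2π × 5.633×10³ = 3.539×10⁴ s.
= 9.832 h.

T ≈ 9.832 h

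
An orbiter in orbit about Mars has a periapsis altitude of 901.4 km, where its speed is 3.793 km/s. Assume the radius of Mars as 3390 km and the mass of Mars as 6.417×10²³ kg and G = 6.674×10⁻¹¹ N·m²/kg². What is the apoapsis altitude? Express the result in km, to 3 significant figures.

apoapsis altitude ≈ 7690 km

μ = GM = 6.674×10⁻¹¹ × 6.417×10²³ = 4.283×10¹³ m³/s².
r_p = 3390 + 901.4 = 4291.4 km = 4.291×10⁶ m.
Specific energy ε = v²/2 − μ/r = -2.786×10⁶ J/kg, so a = −μ/(2ε) = 7.685×10⁶ m.
The apsides satisfy r_p + r_a = 2a, so the apoapsis radius is 2a − r_p = 1.108×10⁷ m = 11079 km.
Apoapsis altitude = 11079 − 3390 = 7689.1 km.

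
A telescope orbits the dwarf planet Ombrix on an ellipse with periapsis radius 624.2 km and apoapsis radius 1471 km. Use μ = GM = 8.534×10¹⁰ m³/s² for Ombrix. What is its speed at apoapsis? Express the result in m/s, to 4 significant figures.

v ≈ 185.9 m/s

Semi-major axis a = (r_p + r_a)/2 = 1047.6 km = 1.048×10⁶ m.
Vis-viva: v² = μ(2/r − 1/a) = 8.534×10¹⁰ × (1.360×10⁻⁶ − 9.546×10⁻⁷) = 3.457×10⁴ m²/s².
v = 185.9 m/s.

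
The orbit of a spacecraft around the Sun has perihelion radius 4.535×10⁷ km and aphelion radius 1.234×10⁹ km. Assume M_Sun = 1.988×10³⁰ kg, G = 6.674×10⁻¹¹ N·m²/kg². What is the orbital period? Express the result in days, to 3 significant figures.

μ = GM = 6.674×10⁻¹¹ × 1.988×10³⁰ = 1.327×10²⁰ m³/s².
Semi-major axis a = (r_p + r_a)/2 = (4.5350×10⁷ + 1.2340×10⁹)/2 = 6.3968×10⁸ km = 6.397×10¹¹ m.
By Kepler's third law T = 2π√(a³/μ) = 2π × 4.442×10⁷ = 2.791×10⁸ s.
= 3230 days.

T ≈ 3230 days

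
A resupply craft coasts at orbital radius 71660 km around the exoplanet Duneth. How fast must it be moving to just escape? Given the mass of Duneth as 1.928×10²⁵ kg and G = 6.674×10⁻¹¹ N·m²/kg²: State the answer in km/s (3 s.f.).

μ = GM = 6.674×10⁻¹¹ × 1.928×10²⁵ = 1.287×10¹⁵ m³/s².
r = 71660 km = 7.166×10⁷ m.
Escape speed v_esc = √(2μ/r) = √(2 × 1.287×10¹⁵ / 7.166×10⁷) = √(3.591×10⁷) = 5993 m/s.
= 5.993 km/s.

v_esc ≈ 5.99 km/s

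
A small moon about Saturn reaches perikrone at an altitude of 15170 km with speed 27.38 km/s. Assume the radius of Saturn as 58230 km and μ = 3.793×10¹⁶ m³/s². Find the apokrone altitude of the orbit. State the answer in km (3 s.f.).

r_p = 58230 + 15170 = 73400 km = 7.340×10⁷ m.
Specific energy ε = v²/2 − μ/r = -1.419×10⁸ J/kg, so a = −μ/(2ε) = 1.336×10⁸ m.
The apsides satisfy r_p + r_a = 2a, so the apokrone radius is 2a − r_p = 1.939×10⁸ m = 1.9385×10⁵ km.
Apokrone altitude = 1.9385×10⁵ − 58230 = 1.3562×10⁵ km.

apokrone altitude ≈ 1.36×10⁵ km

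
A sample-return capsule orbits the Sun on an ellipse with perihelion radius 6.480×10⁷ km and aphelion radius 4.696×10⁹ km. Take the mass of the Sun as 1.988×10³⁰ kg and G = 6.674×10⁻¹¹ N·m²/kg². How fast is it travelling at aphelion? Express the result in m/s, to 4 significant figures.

μ = GM = 6.674×10⁻¹¹ × 1.988×10³⁰ = 1.327×10²⁰ m³/s².
Semi-major axis a = (r_p + r_a)/2 = 2.3804×10⁹ km = 2.380×10¹² m.
Vis-viva: v² = μ(2/r − 1/a) = 1.327×10²⁰ × (4.259×10⁻¹³ − 4.201×10⁻¹³) = 7.691×10⁵ m²/s².
v = 877.0 m/s.

v ≈ 877.0 m/s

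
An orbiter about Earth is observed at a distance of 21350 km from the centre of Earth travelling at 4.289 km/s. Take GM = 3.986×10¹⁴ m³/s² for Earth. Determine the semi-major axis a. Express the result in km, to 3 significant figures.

a ≈ 21000 km

r = 2.135×10⁷ m.
Specific orbital energy ε = v²/2 − μ/r = (4289)²/2 − 3.986×10¹⁴/2.135×10⁷ = -9.472×10⁶ J/kg.
Since ε = −μ/(2a), a = −μ/(2ε) = 2.104×10⁷ m = 21041 km.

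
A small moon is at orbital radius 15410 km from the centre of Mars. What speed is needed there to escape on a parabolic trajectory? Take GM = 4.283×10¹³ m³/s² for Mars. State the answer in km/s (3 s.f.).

v_esc ≈ 2.36 km/s

r = 15410 km = 1.541×10⁷ m.
Escape speed v_esc = √(2μ/r) = √(2 × 4.283×10¹³ / 1.541×10⁷) = √(5.559×10⁶) = 2358 m/s.
= 2.358 km/s.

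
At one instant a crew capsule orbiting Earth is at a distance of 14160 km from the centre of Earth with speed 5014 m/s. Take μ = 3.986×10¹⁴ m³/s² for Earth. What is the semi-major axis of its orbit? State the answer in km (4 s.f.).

a ≈ 12790 km

r = 1.416×10⁷ m.
Specific orbital energy ε = v²/2 − μ/r = (5014)²/2 − 3.986×10¹⁴/1.416×10⁷ = -1.558×10⁷ J/kg.
Since ε = −μ/(2a), a = −μ/(2ε) = 1.279×10⁷ m = 12792 km.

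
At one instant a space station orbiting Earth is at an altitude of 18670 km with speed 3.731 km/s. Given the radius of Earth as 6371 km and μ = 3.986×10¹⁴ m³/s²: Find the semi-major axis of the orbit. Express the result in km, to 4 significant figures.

r = 6371 + 18670 = 25041 km = 2.504×10⁷ m.
Specific orbital energy ε = v²/2 − μ/r = (3731)²/2 − 3.986×10¹⁴/2.504×10⁷ = -8.958×10⁶ J/kg.
Since ε = −μ/(2a), a = −μ/(2ε) = 2.225×10⁷ m = 22249 km.

a ≈ 22250 km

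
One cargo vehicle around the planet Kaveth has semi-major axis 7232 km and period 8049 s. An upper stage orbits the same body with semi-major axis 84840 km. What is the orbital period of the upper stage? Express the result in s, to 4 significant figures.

Kepler's third law: T² ∝ a³, so T₂ = T₁ (a₂/a₁)^(3/2).
a₂/a₁ = 11.73, (a₂/a₁)^(3/2) = 40.18.
T₂ = 8049 × 40.18 = 3.234×10⁵ s.

T₂ ≈ 3.234×10⁵ s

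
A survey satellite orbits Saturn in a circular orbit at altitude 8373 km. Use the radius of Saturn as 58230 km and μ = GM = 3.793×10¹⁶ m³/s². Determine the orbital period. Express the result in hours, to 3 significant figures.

T ≈ 4.87 hours

r = 58230 + 8373 = 66603 km = 6.6603×10⁷ m.
Kepler's third law: T = 2π√(r³/μ) = 2π√((6.660×10⁷)³ / 3.793×10¹⁶).
r³/μ = 7.789×10⁶ s², so T = 2π × 2.791×10³ = 1.754×10⁴ s.
Converting: 1.754×10⁴ s ÷ 3600 = 4.871 hours.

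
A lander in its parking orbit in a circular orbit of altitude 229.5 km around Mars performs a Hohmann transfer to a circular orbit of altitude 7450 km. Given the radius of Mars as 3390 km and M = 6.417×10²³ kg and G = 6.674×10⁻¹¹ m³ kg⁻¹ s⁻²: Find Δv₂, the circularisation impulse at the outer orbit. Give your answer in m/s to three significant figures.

μ = GM = 6.674×10⁻¹¹ × 6.417×10²³ = 4.283×10¹³ m³/s².
r₁ = 3390 + 229.5 = 3619.5 km = 3.6195×10⁶ m.
r₂ = 3390 + 7450 = 10840 km = 1.0840×10⁷ m.
Transfer ellipse a_t = (r₁ + r₂)/2 = 7.230×10⁶ m.
At r₁: circular v_c1 = √(μ/r₁) = 3440 m/s; transfer-periapsis v_p = √[μ(2/r₁ − 1/a_t)] = 4212 m/s.
At r₂: circular v_c2 = √(μ/r₂) = 1988 m/s; transfer-apoapsis v_a = √[μ(2/r₂ − 1/a_t)] = 1406 m/s.
Δv₂ = v_c2 − v_a = 581.3 m/s.

Δv ≈ 581 m/s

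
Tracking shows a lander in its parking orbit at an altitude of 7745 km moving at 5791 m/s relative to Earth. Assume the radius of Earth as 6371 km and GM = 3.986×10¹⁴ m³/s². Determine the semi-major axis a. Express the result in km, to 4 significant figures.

a ≈ 17380 km

r = 6371 + 7745 = 14116 km = 1.412×10⁷ m.
Specific orbital energy ε = v²/2 − μ/r = (5791)²/2 − 3.986×10¹⁴/1.412×10⁷ = -1.147×10⁷ J/kg.
Since ε = −μ/(2a), a = −μ/(2ε) = 1.738×10⁷ m = 17376 km.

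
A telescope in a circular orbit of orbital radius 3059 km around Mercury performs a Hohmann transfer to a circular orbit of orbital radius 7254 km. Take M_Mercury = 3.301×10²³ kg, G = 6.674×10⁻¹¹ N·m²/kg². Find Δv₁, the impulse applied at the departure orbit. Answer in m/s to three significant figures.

Δv ≈ 499 m/s

μ = GM = 6.674×10⁻¹¹ × 3.301×10²³ = 2.203×10¹³ m³/s².
r₁ = 3059 km = 3.059×10⁶ m.
r₂ = 7254 km = 7.254×10⁶ m.
Transfer ellipse a_t = (r₁ + r₂)/2 = 5.156×10⁶ m.
At r₁: circular v_c1 = √(μ/r₁) = 2684 m/s; transfer-periherm v_p = √[μ(2/r₁ − 1/a_t)] = 3183 m/s.
Δv₁ = v_p − v_c1 = 499.4 m/s.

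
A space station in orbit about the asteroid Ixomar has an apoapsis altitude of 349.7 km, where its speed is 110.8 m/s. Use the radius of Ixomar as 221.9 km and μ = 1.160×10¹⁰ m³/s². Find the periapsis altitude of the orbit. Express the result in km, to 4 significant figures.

periapsis altitude ≈ 25.96 km

r_a = 221.9 + 349.7 = 571.60 km = 5.716×10⁵ m.
Specific energy ε = v²/2 − μ/r = -1.416×10⁴ J/kg, so a = −μ/(2ε) = 4.097×10⁵ m.
The apsides satisfy r_p + r_a = 2a, so the periapsis radius is 2a − r_a = 2.479×10⁵ m = 247.86 km.
Periapsis altitude = 247.86 − 221.9 = 25.964 km.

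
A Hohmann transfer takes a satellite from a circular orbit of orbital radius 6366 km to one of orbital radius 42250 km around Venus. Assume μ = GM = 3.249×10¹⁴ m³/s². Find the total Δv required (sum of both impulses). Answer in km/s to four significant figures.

Δv_total ≈ 3.628 km/s

r₁ = 6366 km = 6.366×10⁶ m.
r₂ = 42250 km = 4.225×10⁷ m.
Transfer ellipse a_t = (r₁ + r₂)/2 = 2.431×10⁷ m.
At r₁: circular v_c1 = √(μ/r₁) = 7144 m/s; transfer-periapsis v_p = √[μ(2/r₁ − 1/a_t)] = 9418 m/s.
Δv₁ = v_p − v_c1 = 2274 m/s.
At r₂: circular v_c2 = √(μ/r₂) = 2773 m/s; transfer-apoapsis v_a = √[μ(2/r₂ − 1/a_t)] = 1419 m/s.
Δv₂ = v_c2 − v_a = 1354 m/s.
Total Δv = Δv₁ + Δv₂ = 3628 m/s = 3.628 km/s.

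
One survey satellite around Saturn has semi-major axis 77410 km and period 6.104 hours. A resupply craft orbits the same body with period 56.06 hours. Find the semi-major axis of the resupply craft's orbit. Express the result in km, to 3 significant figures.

a₂ ≈ 3.39×10⁵ km

Kepler's third law: a³ ∝ T², so a₂ = a₁ (T₂/T₁)^(2/3).
T₂/T₁ = 9.184, (T₂/T₁)^(2/3) = 4.386.
a₂ = 77410 × 4.386 = 3.395×10⁵ km.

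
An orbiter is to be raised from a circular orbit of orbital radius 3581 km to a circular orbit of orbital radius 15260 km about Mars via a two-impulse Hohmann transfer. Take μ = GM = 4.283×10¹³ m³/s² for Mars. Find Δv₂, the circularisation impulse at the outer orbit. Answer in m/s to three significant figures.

r₁ = 3581 km = 3.581×10⁶ m.
r₂ = 15260 km = 1.526×10⁷ m.
Transfer ellipse a_t = (r₁ + r₂)/2 = 9.420×10⁶ m.
At r₁: circular v_c1 = √(μ/r₁) = 3458 m/s; transfer-periapsis v_p = √[μ(2/r₁ − 1/a_t)] = 4402 m/s.
At r₂: circular v_c2 = √(μ/r₂) = 1675 m/s; transfer-apoapsis v_a = √[μ(2/r₂ − 1/a_t)] = 1033 m/s.
Δv₂ = v_c2 − v_a = 642.4 m/s.

Δv ≈ 642 m/s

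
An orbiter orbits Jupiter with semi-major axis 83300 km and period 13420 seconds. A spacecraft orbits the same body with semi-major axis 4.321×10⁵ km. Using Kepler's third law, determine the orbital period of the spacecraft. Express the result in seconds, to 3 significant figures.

Kepler's third law: T² ∝ a³, so T₂ = T₁ (a₂/a₁)^(3/2).
a₂/a₁ = 5.187, (a₂/a₁)^(3/2) = 11.81.
T₂ = 13420 × 11.81 = 1.585×10⁵ seconds.

T₂ ≈ 1.59×10⁵ seconds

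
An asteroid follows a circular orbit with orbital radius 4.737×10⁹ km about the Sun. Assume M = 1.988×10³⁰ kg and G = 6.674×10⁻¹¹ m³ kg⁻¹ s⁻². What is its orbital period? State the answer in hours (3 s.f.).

μ = GM = 6.674×10⁻¹¹ × 1.988×10³⁰ = 1.327×10²⁰ m³/s².
r = 4.737×10⁹ km = 4.737×10¹² m.
Kepler's third law: T = 2π√(r³/μ) = 2π√((4.737×10¹²)³ / 1.327×10²⁰).
r³/μ = 8.011×10¹⁷ s², so T = 2π × 8.951×10⁸ = 5.624×10⁹ s.
Converting: 5.624×10⁹ s ÷ 3600 = 1.562×10⁶ hours.

T ≈ 1560000 hours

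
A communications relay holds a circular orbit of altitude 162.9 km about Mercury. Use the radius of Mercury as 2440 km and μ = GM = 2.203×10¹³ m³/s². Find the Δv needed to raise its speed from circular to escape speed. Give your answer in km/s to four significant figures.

Δv ≈ 1.205 km/s

r = 2440 + 162.9 = 2602.9 km = 2.6029×10⁶ m.
Circular speed v_c = √(μ/r) = 2909 m/s.
Escape speed v_esc = √(2μ/r) = √2 × v_c = 4114 m/s.
Δv = v_esc − v_c = 1205 m/s = 1.205 km/s.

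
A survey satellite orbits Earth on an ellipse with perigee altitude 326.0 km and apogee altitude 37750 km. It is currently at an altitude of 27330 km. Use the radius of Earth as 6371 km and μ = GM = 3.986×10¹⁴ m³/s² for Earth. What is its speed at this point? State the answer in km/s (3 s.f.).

v ≈ 2.82 km/s

r_p = 6371 + 326.0 = 6697.0 km = 6.6970×10⁶ m.
r_a = 6371 + 37750 = 44121 km = 4.4121×10⁷ m.
r = 6371 + 27330 = 33701 km = 3.370×10⁷ m.
Semi-major axis a = (r_p + r_a)/2 = 25409 km = 2.541×10⁷ m.
Vis-viva: v² = μ(2/r − 1/a) = 3.986×10¹⁴ × (5.935×10⁻⁸ − 3.936×10⁻⁸) = 7.968×10⁶ m²/s².
v = 2823 m/s = 2.823 km/s.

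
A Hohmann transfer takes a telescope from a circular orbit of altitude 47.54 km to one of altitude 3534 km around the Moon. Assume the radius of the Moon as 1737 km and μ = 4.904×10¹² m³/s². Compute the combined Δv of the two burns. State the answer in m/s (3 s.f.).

r₁ = 1737 + 47.54 = 1784.5 km = 1.7845×10⁶ m.
r₂ = 1737 + 3534 = 5271.0 km = 5.2710×10⁶ m.
Transfer ellipse a_t = (r₁ + r₂)/2 = 3.528×10⁶ m.
At r₁: circular v_c1 = √(μ/r₁) = 1658 m/s; transfer-perilune v_p = √[μ(2/r₁ − 1/a_t)] = 2026 m/s.
Δv₁ = v_p − v_c1 = 368.6 m/s.
At r₂: circular v_c2 = √(μ/r₂) = 964.6 m/s; transfer-apolune v_a = √[μ(2/r₂ − 1/a_t)] = 686.0 m/s.
Δv₂ = v_c2 − v_a = 278.5 m/s.
Total Δv = Δv₁ + Δv₂ = 647.1 m/s.

Δv_total ≈ 647 m/s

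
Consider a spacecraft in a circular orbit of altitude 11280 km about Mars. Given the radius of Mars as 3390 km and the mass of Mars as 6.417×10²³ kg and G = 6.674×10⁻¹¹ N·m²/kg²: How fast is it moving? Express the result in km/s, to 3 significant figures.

v ≈ 1.71 km/s

μ = GM = 6.674×10⁻¹¹ × 6.417×10²³ = 4.283×10¹³ m³/s².
r = 3390 + 11280 = 14670 km = 1.4670×10⁷ m.
For a circular orbit v = √(μ/r) = √(4.283×10¹³ / 1.467×10⁷) = √(2.919×10⁶) = 1709 m/s.
That is 1.709 km/s.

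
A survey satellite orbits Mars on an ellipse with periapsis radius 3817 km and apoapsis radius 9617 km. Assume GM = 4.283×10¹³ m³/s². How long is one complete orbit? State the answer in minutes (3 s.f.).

Semi-major axis a = (r_p + r_a)/2 = (3817.0 + 9617.0)/2 = 6717.0 km = 6.717×10⁶ m.
By Kepler's third law T = 2π√(a³/μ) = 2π × 2.660×10³ = 1.671×10⁴ s.
= 278.6 minutes.

T ≈ 279 minutes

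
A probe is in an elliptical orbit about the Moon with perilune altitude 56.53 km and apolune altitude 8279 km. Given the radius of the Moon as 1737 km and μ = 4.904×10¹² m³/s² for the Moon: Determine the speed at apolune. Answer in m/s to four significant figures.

r_p = 1737 + 56.53 = 1793.5 km = 1.7935×10⁶ m.
r_a = 1737 + 8279 = 10016 km = 1.0016×10⁷ m.
Semi-major axis a = (r_p + r_a)/2 = 5904.8 km = 5.905×10⁶ m.
Vis-viva: v² = μ(2/r − 1/a) = 4.904×10¹² × (1.997×10⁻⁷ − 1.694×10⁻⁷) = 1.487×10⁵ m²/s².
v = 385.6 m/s.

v ≈ 385.6 m/s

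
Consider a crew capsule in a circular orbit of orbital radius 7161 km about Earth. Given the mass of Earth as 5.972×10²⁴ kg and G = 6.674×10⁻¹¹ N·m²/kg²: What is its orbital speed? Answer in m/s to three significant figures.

v ≈ 7460 m/s

μ = GM = 6.674×10⁻¹¹ × 5.972×10²⁴ = 3.986×10¹⁴ m³/s².
r = 7161 km = 7.161×10⁶ m.
For a circular orbit v = √(μ/r) = √(3.986×10¹⁴ / 7.161×10⁶) = √(5.566×10⁷) = 7460 m/s.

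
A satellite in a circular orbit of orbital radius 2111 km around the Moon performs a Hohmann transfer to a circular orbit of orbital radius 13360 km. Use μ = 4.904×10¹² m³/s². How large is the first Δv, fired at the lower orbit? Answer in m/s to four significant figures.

Δv ≈ 478.9 m/s

r₁ = 2111 km = 2.111×10⁶ m.
r₂ = 13360 km = 1.336×10⁷ m.
Transfer ellipse a_t = (r₁ + r₂)/2 = 7.736×10⁶ m.
At r₁: circular v_c1 = √(μ/r₁) = 1524 m/s; transfer-perilune v_p = √[μ(2/r₁ − 1/a_t)] = 2003 m/s.
Δv₁ = v_p − v_c1 = 478.9 m/s.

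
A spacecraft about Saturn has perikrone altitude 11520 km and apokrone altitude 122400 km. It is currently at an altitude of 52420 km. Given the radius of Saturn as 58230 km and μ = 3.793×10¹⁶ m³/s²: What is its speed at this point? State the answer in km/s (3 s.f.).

v ≈ 19.6 km/s

r_p = 58230 + 11520 = 69750 km = 6.9750×10⁷ m.
r_a = 58230 + 122400 = 180630 km = 1.8063×10⁸ m.
r = 58230 + 52420 = 1.1065×10⁵ km = 1.106×10⁸ m.
Semi-major axis a = (r_p + r_a)/2 = 1.2519×10⁵ km = 1.252×10⁸ m.
Vis-viva: v² = μ(2/r − 1/a) = 3.793×10¹⁶ × (1.808×10⁻⁸ − 7.988×10⁻⁹) = 3.826×10⁸ m²/s².
v = 19560 m/s = 19.56 km/s.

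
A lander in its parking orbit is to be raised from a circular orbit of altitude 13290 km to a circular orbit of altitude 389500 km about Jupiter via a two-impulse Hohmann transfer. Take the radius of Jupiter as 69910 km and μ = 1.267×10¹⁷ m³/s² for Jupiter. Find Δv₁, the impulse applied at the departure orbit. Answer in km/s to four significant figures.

r₁ = 69910 + 13290 = 83200 km = 8.3200×10⁷ m.
r₂ = 69910 + 389500 = 459410 km = 4.5941×10⁸ m.
Transfer ellipse a_t = (r₁ + r₂)/2 = 2.713×10⁸ m.
At r₁: circular v_c1 = √(μ/r₁) = 39020 m/s; transfer-perijove v_p = √[μ(2/r₁ − 1/a_t)] = 50780 m/s.
Δv₁ = v_p − v_c1 = 11760 m/s.
= 11.76 km/s.

Δv ≈ 11.76 km/s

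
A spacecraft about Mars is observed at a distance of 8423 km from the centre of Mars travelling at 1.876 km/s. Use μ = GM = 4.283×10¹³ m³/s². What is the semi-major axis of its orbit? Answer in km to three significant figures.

a ≈ 6440 km

r = 8.423×10⁶ m.
Specific orbital energy ε = v²/2 − μ/r = (1876)²/2 − 4.283×10¹³/8.423×10⁶ = -3.325×10⁶ J/kg.
Since ε = −μ/(2a), a = −μ/(2ε) = 6.440×10⁶ m = 6440.2 km.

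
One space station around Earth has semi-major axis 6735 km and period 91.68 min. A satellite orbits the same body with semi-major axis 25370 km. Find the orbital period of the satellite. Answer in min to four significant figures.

T₂ ≈ 670.3 min

Kepler's third law: T² ∝ a³, so T₂ = T₁ (a₂/a₁)^(3/2).
a₂/a₁ = 3.767, (a₂/a₁)^(3/2) = 7.311.
T₂ = 91.68 × 7.311 = 670.3 min.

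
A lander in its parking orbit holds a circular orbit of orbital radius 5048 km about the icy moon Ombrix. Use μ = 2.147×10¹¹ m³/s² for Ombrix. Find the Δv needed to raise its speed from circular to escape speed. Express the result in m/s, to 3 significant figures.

Δv ≈ 85.4 m/s

r = 5048 km = 5.048×10⁶ m.
Circular speed v_c = √(μ/r) = 206.2 m/s.
Escape speed v_esc = √(2μ/r) = √2 × v_c = 291.7 m/s.
Δv = v_esc − v_c = 85.42 m/s.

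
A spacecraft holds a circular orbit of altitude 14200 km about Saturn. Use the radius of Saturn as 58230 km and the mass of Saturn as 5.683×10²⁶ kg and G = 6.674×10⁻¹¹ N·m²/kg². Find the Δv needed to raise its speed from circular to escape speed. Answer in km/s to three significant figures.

Δv ≈ 9.48 km/s

μ = GM = 6.674×10⁻¹¹ × 5.683×10²⁶ = 3.793×10¹⁶ m³/s².
r = 58230 + 14200 = 72430 km = 7.2430×10⁷ m.
Circular speed v_c = √(μ/r) = 22880 m/s.
Escape speed v_esc = √(2μ/r) = √2 × v_c = 32360 m/s.
Δv = v_esc − v_c = 9479 m/s = 9.479 km/s.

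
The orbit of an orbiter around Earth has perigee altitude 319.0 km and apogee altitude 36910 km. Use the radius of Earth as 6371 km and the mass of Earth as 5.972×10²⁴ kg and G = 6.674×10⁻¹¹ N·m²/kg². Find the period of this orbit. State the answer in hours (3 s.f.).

T ≈ 10.9 hours

μ = GM = 6.674×10⁻¹¹ × 5.972×10²⁴ = 3.986×10¹⁴ m³/s².
r_p = 6371 + 319.0 = 6690.0 km = 6.6900×10⁶ m.
r_a = 6371 + 36910 = 43281 km = 4.3281×10⁷ m.
Semi-major axis a = (r_p + r_a)/2 = (6690.0 + 43281)/2 = 24986 km = 2.499×10⁷ m.
By Kepler's third law T = 2π√(a³/μ) = 2π × 6.256×10³ = 3.931×10⁴ s.
= 10.92 hours.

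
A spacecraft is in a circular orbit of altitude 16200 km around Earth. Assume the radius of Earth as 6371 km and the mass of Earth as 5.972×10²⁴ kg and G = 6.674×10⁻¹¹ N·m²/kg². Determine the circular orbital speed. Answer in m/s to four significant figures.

μ = GM = 6.674×10⁻¹¹ × 5.972×10²⁴ = 3.986×10¹⁴ m³/s².
r = 6371 + 16200 = 22571 km = 2.2571×10⁷ m.
For a circular orbit v = √(μ/r) = √(3.986×10¹⁴ / 2.257×10⁷) = √(1.766×10⁷) = 4202 m/s.

v ≈ 4202 m/s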